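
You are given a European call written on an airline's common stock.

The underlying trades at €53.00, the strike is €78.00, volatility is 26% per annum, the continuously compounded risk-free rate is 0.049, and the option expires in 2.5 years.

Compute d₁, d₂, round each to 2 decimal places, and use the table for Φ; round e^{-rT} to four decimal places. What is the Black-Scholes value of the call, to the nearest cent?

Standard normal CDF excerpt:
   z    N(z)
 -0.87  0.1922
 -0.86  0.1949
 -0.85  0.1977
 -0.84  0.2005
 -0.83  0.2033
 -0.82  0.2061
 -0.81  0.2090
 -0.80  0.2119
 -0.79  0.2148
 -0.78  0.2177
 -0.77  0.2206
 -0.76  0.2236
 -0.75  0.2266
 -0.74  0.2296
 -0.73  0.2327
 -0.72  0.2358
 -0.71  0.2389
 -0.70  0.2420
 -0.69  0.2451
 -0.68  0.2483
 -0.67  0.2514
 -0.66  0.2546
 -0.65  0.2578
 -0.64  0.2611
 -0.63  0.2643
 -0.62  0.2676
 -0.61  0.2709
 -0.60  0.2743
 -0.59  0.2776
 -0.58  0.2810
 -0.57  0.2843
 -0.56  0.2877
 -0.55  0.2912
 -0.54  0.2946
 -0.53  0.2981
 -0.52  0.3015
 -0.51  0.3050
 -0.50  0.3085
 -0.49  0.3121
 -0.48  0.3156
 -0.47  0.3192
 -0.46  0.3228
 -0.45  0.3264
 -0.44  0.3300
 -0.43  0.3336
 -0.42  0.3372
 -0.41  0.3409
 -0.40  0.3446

€3.85

σ√T = 0.26·√2.5 = 0.4111
d₁ = [ln(53/78) + (0.049 + ½·0.26²)·2.5] / (σ√T) = (-0.3864 + 0.2070) / 0.4111 = -0.4364 ⇒ -0.44
d₂ = -0.4364 − 0.4111 = -0.8475 ⇒ -0.85
exp(−rT) = exp(−0.049·2.5) = 0.8847
C = 53·N(-0.44) − 78·0.8847·N(-0.85) = 53·0.3300 − 78·0.8847·0.1977 = 17.4900 − 13.6426 = 3.8474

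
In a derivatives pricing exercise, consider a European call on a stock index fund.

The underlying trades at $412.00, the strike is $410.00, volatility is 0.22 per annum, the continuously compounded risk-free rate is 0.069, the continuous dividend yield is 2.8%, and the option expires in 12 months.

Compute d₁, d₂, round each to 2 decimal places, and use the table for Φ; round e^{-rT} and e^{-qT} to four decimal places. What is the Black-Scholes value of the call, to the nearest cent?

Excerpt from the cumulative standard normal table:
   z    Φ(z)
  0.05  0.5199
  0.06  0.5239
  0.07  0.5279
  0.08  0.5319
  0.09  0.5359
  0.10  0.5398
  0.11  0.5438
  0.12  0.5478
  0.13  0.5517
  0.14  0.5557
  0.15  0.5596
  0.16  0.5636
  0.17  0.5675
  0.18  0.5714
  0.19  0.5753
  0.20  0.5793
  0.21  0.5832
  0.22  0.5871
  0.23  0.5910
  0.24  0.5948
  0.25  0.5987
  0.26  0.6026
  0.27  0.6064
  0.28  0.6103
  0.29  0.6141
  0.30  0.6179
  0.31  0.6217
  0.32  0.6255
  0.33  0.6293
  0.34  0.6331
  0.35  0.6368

$44.04

σ√T = 0.22 × 1.0000 = 0.2200
d₁ = [ln(412/410) + (0.069 − 0.028 + 0.22²/2)·1] / 0.2200 = [0.0049 + 0.0652] / 0.2200 = 0.3185 → 0.32
d₂ = d₁ − σ√T = 0.3185 − 0.2200 = 0.0985 → 0.10
exp(−qT) = exp(−0.028·1) = 0.9724;  exp(−rT) = exp(−0.069·1) = 0.9333
N(d₁) = N(0.32) = 0.6255;  N(d₂) = N(0.10) = 0.5398
C = 412·0.9724·0.6255 − 410·0.9333·0.5398 = 250.5933 − 206.5561 = 44.0372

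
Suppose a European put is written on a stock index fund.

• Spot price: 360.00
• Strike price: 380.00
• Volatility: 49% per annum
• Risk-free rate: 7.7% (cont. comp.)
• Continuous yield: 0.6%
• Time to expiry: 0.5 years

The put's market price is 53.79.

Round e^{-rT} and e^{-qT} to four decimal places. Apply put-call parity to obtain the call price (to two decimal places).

e^(−qT) = e^(−0.006·0.5) = 0.9970;  e^(−rT) = e^(−0.077·0.5) = 0.9622
Put-call parity: C − P = S·e^(−qT) − K·e^(−rT) = 360·0.9970 − 380·0.9622 = 358.9200 − 365.6360 = -6.7160
C = P + (C − P) = 53.79 + (-6.7160) = 47.0740

47.07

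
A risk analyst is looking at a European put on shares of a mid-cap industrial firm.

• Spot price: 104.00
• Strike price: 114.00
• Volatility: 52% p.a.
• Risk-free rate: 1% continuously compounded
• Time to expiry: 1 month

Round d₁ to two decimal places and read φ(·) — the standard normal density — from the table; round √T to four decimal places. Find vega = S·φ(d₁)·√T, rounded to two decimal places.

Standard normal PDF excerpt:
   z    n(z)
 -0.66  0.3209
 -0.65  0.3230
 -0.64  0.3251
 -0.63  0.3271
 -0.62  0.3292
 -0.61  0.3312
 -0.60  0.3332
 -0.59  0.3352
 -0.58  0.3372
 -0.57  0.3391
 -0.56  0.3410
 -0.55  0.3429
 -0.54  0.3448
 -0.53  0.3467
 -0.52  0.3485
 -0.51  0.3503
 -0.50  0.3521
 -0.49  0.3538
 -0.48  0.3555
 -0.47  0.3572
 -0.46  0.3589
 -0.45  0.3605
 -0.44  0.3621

10.41

T = 0.08333;  σ√T = 0.1501
ln(S/K) + (r + σ²/2)T = ln(104/114) + (0.01 + 0.52²/2)·0.08333 = -0.0918 + 0.0121 = -0.0797
d₁ = -0.0797 / 0.1501 = -0.5310 ⇒ -0.53
√T = √0.08333 = 0.2887
φ(d₁) = φ(-0.53) = 0.3467
vega = S·φ(d₁)·√T = 104·0.3467·0.2887 = 10.4096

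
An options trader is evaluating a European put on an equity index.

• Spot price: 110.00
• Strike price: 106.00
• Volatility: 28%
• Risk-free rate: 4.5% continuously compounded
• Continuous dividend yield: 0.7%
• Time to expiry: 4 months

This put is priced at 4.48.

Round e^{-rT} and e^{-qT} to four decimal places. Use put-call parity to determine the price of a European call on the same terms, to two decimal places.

e^(−qT) = e^(−0.007·0.3333) = 0.9977;  e^(−rT) = e^(−0.045·0.3333) = 0.9851
Put-call parity: C − P = S·e^(−qT) − K·e^(−rT) = 110·0.9977 − 106·0.9851 = 109.7470 − 104.4206 = 5.3264
C = P + (C − P) = 4.48 + (5.3264) = 9.8064

9.81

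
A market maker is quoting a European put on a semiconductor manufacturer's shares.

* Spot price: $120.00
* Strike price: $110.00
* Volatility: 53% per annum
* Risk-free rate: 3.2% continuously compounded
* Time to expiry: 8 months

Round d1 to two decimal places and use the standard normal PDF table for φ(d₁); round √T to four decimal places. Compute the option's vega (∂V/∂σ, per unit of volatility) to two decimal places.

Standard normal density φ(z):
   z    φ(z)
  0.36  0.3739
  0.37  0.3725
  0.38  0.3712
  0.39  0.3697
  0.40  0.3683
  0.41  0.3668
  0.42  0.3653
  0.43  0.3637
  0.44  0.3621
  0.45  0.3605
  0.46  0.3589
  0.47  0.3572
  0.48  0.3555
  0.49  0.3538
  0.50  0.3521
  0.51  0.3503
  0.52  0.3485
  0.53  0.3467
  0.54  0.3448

35.00

σ√T = 0.53 × 0.8165 = 0.4327
d₁ = [ln(120/110) + (0.032 + ½·0.53²)·0.6667] / (σ√T) = (0.0870 + 0.1150) / 0.4327 = 0.4667 → 0.47
√T = √0.6667 = 0.8165
φ(d₁) = φ(0.47) = 0.3572
vega = S·φ(d₁)·√T = 120·0.3572·0.8165 = 34.9985
(Call and put vega coincide under Black-Scholes.)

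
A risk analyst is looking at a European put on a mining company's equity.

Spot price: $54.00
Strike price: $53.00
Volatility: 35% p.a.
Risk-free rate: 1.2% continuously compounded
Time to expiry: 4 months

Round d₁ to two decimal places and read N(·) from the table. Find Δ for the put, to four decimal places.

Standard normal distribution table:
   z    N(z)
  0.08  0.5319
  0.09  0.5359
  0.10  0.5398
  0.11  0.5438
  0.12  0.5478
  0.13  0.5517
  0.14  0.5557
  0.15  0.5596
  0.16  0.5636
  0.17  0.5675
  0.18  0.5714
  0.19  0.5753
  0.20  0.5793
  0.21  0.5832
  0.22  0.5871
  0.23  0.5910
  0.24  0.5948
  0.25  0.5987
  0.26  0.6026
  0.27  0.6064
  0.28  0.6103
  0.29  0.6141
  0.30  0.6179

-0.4168

T = 0.3333;  σ√T = 0.2021
d₁ = [ln(54/53) + (0.012 + 0.35²/2)·0.3333] / 0.2021 = [0.0187 + 0.0244] / 0.2021 = 0.2133 ≈ 0.21
N(d₁) = N(0.21) = 0.5832
Δ_put = N(d₁) − 1 = 0.5832 − 1 = -0.4168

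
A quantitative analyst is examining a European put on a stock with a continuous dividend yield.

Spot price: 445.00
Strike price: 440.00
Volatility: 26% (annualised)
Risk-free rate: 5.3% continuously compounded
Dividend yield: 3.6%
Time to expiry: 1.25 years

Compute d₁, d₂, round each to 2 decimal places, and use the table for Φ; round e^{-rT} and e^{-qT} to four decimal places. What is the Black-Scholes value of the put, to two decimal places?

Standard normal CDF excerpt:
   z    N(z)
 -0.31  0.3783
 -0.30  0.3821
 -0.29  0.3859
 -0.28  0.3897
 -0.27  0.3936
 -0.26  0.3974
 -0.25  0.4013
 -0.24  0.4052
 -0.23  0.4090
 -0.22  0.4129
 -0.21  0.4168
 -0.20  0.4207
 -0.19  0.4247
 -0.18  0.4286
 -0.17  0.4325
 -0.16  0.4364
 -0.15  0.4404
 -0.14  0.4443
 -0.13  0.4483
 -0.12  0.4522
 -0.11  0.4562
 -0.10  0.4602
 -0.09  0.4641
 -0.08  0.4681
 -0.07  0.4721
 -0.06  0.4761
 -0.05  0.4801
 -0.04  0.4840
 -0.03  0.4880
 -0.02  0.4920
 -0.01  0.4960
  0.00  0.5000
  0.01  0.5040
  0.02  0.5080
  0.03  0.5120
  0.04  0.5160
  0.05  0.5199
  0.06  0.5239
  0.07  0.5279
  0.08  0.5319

41.78

T = 1.25;  σ√T = 0.2907
ln(S/K) + (r − q + σ²/2)T = ln(445/440) + (0.053 − 0.036 + 0.26²/2)·1.25 = 0.0113 + 0.0635 = 0.0748
d₁ = 0.0748 / 0.2907 = 0.2573 which rounds to 0.26
d₂ = d₁ − σ√T = 0.2573 − 0.2907 = -0.0334 which rounds to -0.03
e^(−qT) = e^(−0.036·1.25) = 0.9560;  e^(−rT) = e^(−0.053·1.25) = 0.9359
N(−d₂) = N(0.03) = 0.5120;  N(−d₁) = N(-0.26) = 0.3974
P = 440·0.9359·0.5120 − 445·0.9560·0.3974 = 210.8396 − 169.0619 = 41.7776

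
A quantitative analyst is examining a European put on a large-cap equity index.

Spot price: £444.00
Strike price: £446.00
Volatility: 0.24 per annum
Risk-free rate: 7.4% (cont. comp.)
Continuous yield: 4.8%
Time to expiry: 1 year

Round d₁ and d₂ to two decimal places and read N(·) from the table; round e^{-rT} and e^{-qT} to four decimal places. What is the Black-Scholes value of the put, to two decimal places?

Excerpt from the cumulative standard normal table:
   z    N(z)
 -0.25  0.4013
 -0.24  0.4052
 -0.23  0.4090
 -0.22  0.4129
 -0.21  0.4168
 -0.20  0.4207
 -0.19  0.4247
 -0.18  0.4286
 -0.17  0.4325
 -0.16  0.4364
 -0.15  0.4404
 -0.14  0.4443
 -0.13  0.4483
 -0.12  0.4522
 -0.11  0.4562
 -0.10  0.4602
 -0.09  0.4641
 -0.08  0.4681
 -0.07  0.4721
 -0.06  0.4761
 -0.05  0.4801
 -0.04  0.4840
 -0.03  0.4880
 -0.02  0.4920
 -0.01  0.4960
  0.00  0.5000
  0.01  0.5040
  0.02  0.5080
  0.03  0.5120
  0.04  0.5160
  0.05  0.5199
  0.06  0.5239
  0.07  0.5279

σ√T = 0.24·√1 = 0.2400
d₁ = [ln(444/446) + (0.074 − 0.048 + 0.24²/2)·1] / 0.2400 = [-0.0045 + 0.0548] / 0.2400 = 0.2096 which rounds to 0.21
d₂ = d₁ − σ√T = 0.2096 − 0.2400 = -0.0304 which rounds to -0.03
exp(−qT) = exp(−0.048·1) = 0.9531;  exp(−rT) = exp(−0.074·1) = 0.9287
N(−d₂) = N(0.03) = 0.5120;  N(−d₁) = N(-0.21) = 0.4168
P = 446·0.9287·0.5120 − 444·0.9531·0.4168 = 212.0705 − 176.3799 = 35.6906

£35.69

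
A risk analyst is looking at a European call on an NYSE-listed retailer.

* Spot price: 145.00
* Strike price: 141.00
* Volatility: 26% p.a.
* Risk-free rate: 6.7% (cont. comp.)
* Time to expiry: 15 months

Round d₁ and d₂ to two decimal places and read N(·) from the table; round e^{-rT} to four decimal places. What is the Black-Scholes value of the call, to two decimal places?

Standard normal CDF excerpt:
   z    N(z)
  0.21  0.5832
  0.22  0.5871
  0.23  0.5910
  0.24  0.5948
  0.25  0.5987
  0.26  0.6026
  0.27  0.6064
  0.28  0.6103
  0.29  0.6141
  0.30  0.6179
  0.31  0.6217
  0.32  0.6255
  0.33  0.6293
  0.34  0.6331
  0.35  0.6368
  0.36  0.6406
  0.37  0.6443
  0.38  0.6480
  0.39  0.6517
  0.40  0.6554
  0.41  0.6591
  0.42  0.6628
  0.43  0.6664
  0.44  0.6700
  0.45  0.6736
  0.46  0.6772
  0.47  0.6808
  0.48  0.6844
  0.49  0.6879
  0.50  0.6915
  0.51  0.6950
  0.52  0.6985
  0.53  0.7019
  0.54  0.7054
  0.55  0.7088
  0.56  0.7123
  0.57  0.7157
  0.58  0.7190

24.64

σ√T = 0.26 × 1.1180 = 0.2907
ln(S/K) + (r + σ²/2)T = ln(145/141) + (0.067 + 0.26²/2)·1.25 = 0.0280 + 0.1260 = 0.1540
d₁ = 0.1540 / 0.2907 = 0.5297 which rounds to 0.53
d₂ = d₁ − σ√T = 0.5297 − 0.2907 = 0.2390 which rounds to 0.24
e^(−rT) = e^(−0.067·1.25) = 0.9197
N(d₁) = N(0.53) = 0.7019;  N(d₂) = N(0.24) = 0.5948
C = 145·0.7019 − 141·0.9197·0.5948 = 101.7755 − 77.1323 = 24.6432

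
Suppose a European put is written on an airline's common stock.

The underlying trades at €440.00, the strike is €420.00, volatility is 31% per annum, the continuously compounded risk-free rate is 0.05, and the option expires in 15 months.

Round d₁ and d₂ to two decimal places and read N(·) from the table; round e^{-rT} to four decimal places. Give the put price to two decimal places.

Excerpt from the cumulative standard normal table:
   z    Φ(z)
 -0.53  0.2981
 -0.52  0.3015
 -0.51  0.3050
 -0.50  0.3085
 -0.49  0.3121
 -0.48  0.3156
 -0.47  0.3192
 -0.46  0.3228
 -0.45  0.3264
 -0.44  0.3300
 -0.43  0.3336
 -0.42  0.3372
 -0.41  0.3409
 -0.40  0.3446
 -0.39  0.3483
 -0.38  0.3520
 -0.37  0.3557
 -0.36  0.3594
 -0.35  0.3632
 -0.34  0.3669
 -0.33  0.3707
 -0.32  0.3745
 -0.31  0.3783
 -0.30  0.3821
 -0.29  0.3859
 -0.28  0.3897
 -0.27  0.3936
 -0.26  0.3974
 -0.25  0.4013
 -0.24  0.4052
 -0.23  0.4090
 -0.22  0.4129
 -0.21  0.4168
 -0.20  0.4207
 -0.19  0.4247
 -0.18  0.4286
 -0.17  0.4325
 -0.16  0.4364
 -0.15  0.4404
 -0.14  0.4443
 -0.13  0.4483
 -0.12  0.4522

σ√T = 0.31·√1.25 = 0.3466
d₁ = [ln(440/420) + (0.05 + 0.31²/2)·1.25] / 0.3466 = [0.0465 + 0.1226] / 0.3466 = 0.4878 ≈ 0.49
d₂ = d₁ − σ√T = 0.4878 − 0.3466 = 0.1413 ≈ 0.14
e^(−rT) = e^(−0.05·1.25) = 0.9394
P = 420·0.9394·N(-0.14) − 440·N(-0.49) = 420·0.9394·0.4443 − 440·0.3121 = 175.2977 − 137.3240 = 37.9737

€37.97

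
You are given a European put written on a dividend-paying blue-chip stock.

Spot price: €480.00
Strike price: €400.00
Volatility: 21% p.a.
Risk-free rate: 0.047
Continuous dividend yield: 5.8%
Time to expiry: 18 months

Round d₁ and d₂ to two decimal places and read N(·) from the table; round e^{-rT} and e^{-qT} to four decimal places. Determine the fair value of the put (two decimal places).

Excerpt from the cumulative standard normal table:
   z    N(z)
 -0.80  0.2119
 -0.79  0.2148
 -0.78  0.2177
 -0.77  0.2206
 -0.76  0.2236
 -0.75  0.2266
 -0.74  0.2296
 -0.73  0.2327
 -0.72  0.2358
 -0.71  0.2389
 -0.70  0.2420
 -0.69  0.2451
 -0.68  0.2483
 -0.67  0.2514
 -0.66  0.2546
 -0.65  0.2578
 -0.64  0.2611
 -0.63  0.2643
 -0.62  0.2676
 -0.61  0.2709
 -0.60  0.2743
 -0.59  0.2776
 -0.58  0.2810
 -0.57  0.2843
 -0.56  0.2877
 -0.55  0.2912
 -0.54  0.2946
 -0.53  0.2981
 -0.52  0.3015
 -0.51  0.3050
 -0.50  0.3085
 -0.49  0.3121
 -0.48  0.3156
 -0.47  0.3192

σ√T = 0.21·√1.5 = 0.2572
ln(S/K) + (r − q + σ²/2)T = ln(480/400) + (0.047 − 0.058 + 0.21²/2)·1.5 = 0.1823 + 0.0166 = 0.1989
d₁ = 0.1989 / 0.2572 = 0.7733 which rounds to 0.77
d₂ = d₁ − σ√T = 0.7733 − 0.2572 = 0.5161 which rounds to 0.52
exp(−qT) = exp(−0.058·1.5) = 0.9167;  exp(−rT) = exp(−0.047·1.5) = 0.9319
N(−d₂) = N(-0.52) = 0.3015;  N(−d₁) = N(-0.77) = 0.2206
P = 400·0.9319·0.3015 − 480·0.9167·0.2206 = 112.3871 − 97.0675 = 15.3196

€15.32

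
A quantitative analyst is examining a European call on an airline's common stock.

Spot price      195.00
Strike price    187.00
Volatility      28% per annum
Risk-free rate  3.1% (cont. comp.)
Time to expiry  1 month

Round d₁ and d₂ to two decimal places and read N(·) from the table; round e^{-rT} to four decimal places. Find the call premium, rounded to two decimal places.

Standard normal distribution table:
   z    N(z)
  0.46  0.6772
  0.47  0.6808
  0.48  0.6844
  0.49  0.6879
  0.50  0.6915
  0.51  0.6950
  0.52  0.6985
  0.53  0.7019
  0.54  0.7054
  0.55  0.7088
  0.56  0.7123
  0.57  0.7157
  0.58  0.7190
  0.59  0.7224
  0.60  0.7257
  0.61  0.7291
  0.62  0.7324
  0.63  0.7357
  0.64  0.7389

11.24

T = 0.08333;  σ√T = 0.0808
d₁ = [ln(195/187) + (0.031 + 0.28²/2)·0.08333] / 0.0808 = [0.0419 + 0.0059] / 0.0808 = 0.5906 ⇒ 0.59
d₂ = d₁ − σ√T = 0.5906 − 0.0808 = 0.5098 ⇒ 0.51
e^(−rT) = e^(−0.031·0.08333) = 0.9974
N(d₁) = N(0.59) = 0.7224;  N(d₂) = N(0.51) = 0.6950
C = 195·0.7224 − 187·0.9974·0.6950 = 140.8680 − 129.6271 = 11.2409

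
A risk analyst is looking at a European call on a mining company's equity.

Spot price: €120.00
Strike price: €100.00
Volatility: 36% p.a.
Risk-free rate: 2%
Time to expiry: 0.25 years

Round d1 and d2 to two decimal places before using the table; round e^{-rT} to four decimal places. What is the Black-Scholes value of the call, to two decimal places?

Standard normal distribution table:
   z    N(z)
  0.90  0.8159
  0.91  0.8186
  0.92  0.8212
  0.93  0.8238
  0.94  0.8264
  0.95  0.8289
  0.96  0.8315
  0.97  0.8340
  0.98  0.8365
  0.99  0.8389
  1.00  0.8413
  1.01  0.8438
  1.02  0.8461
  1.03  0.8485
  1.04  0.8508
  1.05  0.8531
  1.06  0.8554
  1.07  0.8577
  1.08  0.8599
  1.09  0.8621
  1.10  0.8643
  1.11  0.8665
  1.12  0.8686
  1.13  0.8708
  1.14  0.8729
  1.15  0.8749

σ√T = 0.36 × 0.5000 = 0.1800
d₁ = [ln(120/100) + (0.02 + 0.36²/2)·0.25] / 0.1800 = [0.1823 + 0.0212] / 0.1800 = 1.1307 ⇒ 1.13
d₂ = d₁ − σ√T = 1.1307 − 0.1800 = 0.9507 ⇒ 0.95
exp(−rT) = exp(−0.02·0.25) = 0.9950
N(d₁) = N(1.13) = 0.8708;  N(d₂) = N(0.95) = 0.8289
C = 120·0.8708 − 100·0.9950·0.8289 = 104.4960 − 82.4755 = 22.0205

€22.02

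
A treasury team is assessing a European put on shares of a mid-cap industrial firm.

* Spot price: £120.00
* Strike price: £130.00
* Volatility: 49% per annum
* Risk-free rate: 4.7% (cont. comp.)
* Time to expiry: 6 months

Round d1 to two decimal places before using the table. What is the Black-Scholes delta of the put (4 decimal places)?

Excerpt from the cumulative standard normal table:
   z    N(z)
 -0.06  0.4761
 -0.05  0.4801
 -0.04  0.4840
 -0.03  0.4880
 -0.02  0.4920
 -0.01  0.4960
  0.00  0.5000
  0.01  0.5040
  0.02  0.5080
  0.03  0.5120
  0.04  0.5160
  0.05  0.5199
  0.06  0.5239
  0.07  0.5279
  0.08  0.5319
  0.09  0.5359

-0.4960

T = 0.5;  σ√T = 0.3465
ln(S/K) + (r + σ²/2)T = ln(120/130) + (0.047 + 0.49²/2)·0.5 = -0.0800 + 0.0835 = 0.0035
d₁ = 0.0035 / 0.3465 = 0.0101 → 0.01
N(d₁) = N(0.01) = 0.5040
Δ_put = N(d₁) − 1 = 0.5040 − 1 = -0.4960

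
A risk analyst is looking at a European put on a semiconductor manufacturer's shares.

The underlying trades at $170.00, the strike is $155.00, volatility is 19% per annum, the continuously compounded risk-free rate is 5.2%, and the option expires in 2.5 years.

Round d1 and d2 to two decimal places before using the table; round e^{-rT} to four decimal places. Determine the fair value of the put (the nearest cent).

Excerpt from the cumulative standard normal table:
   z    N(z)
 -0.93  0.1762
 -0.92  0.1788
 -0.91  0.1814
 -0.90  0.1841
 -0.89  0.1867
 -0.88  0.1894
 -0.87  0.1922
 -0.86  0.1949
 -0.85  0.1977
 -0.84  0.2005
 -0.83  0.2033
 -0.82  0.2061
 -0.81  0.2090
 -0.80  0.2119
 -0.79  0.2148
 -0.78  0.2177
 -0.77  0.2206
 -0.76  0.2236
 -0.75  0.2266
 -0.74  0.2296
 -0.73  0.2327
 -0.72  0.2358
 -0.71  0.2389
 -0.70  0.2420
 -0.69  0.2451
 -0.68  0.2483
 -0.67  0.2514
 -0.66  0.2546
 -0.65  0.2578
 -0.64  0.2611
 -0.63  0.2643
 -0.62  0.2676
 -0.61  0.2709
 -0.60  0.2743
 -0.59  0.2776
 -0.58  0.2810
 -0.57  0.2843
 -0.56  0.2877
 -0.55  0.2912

$6.04

T = 2.5;  σ√T = 0.3004
ln(S/K) + (r + σ²/2)T = ln(170/155) + (0.052 + 0.19²/2)·2.5 = 0.0924 + 0.1751 = 0.2675
d₁ = 0.2675 / 0.3004 = 0.8904 ≈ 0.89
d₂ = d₁ − σ√T = 0.8904 − 0.3004 = 0.5900 ≈ 0.59
e^(−rT) = e^(−0.052·2.5) = 0.8781
N(−d₂) = N(-0.59) = 0.2776;  N(−d₁) = N(-0.89) = 0.1867
P = 155·0.8781·0.2776 − 170·0.1867 = 37.7829 − 31.7390 = 6.0439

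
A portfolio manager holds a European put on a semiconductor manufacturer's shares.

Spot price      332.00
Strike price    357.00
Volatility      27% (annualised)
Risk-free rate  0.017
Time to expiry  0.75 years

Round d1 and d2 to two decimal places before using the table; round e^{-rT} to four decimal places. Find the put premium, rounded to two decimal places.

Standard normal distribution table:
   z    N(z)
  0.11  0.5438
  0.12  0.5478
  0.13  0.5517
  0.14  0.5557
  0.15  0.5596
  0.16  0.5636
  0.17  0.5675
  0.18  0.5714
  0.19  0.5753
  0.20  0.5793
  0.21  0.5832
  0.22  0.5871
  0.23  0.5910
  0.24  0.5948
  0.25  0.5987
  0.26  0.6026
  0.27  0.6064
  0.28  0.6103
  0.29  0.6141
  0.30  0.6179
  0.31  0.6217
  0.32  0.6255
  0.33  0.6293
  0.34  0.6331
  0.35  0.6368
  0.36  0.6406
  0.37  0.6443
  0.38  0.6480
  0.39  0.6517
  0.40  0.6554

42.60

T = 0.75;  σ√T = 0.2338
d₁ = [ln(332/357) + (0.017 + 0.27²/2)·0.75] / 0.2338 = [-0.0726 + 0.0401] / 0.2338 = -0.1390 which rounds to -0.14
d₂ = d₁ − σ√T = -0.1390 − 0.2338 = -0.3729 which rounds to -0.37
e^(−rT) = e^(−0.017·0.75) = 0.9873
N(−d₂) = N(0.37) = 0.6443;  N(−d₁) = N(0.14) = 0.5557
P = 357·0.9873·0.6443 − 332·0.5557 = 227.0939 − 184.4924 = 42.6015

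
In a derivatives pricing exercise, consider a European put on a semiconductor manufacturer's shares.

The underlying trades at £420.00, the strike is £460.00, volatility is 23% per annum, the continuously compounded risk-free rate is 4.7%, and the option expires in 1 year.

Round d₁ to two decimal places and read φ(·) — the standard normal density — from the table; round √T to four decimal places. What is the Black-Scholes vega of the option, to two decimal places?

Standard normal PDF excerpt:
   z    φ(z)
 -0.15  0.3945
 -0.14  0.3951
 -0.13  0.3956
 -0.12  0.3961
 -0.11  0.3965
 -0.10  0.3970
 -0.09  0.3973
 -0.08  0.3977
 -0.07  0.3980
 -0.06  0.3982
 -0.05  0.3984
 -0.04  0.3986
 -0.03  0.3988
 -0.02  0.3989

T = 1;  σ√T = 0.2300
d₁ = [ln(420/460) + (0.047 + 0.23²/2)·1] / 0.2300 = [-0.0910 + 0.0735] / 0.2300 = -0.0762 ≈ -0.08
√T = √1 = 1.0000
φ(d₁) = φ(-0.08) = 0.3977
vega = S·φ(d₁)·√T = 420·0.3977·1.0000 = 167.0340

167.03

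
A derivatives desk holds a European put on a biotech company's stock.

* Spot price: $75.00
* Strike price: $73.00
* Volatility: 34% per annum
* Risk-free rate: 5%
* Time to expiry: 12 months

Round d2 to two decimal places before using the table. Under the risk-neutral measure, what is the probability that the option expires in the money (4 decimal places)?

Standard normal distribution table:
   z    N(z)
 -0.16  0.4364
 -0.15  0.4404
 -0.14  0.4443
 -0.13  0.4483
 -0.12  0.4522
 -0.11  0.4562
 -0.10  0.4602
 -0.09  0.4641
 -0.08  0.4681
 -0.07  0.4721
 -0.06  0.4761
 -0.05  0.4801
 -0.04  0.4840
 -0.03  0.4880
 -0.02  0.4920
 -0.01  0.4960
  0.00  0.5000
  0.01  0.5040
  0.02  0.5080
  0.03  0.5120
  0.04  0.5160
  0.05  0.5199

σ√T = 0.34·√1 = 0.3400
d₁ = [ln(75/73) + (0.05 + 0.34²/2)·1] / 0.3400 = [0.0270 + 0.1078] / 0.3400 = 0.3966 → 0.40
d₂ = d₁ − σ√T = 0.3966 − 0.3400 = 0.0566 → 0.06
Pr(exercise) under Q = N(−d₂) = N(-0.06) = 0.4761

0.4761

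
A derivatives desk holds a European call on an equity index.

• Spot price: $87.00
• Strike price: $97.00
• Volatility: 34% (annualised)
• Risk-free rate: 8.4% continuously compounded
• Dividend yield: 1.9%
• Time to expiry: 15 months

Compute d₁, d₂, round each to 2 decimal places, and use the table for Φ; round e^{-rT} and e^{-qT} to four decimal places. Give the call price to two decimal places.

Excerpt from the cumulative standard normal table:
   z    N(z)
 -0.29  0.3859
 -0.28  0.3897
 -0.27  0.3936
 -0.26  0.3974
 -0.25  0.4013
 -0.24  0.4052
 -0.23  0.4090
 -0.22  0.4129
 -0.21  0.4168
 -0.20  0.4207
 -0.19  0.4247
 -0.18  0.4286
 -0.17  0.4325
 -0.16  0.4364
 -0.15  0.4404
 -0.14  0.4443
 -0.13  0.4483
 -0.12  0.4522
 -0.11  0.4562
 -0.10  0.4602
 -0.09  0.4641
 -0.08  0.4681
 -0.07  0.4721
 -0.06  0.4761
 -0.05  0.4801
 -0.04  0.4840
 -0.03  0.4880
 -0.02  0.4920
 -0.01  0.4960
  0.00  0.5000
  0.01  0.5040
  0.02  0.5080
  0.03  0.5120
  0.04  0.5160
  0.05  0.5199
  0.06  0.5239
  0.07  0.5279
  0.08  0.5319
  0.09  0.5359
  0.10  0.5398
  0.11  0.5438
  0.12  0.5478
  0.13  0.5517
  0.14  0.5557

σ√T = 0.34 × 1.1180 = 0.3801
ln(S/K) + (r − q + σ²/2)T = ln(87/97) + (0.084 − 0.019 + 0.34²/2)·1.25 = -0.1088 + 0.1535 = 0.0447
d₁ = 0.0447 / 0.3801 = 0.1176 ⇒ 0.12
d₂ = d₁ − σ√T = 0.1176 − 0.3801 = -0.2625 ⇒ -0.26
exp(−qT) = exp(−0.019·1.25) = 0.9765;  exp(−rT) = exp(−0.084·1.25) = 0.9003
C = 87·0.9765·N(0.12) − 97·0.9003·N(-0.26) = 87·0.9765·0.5478 − 97·0.9003·0.3974 = 46.5386 − 34.7046 = 11.8340

$11.83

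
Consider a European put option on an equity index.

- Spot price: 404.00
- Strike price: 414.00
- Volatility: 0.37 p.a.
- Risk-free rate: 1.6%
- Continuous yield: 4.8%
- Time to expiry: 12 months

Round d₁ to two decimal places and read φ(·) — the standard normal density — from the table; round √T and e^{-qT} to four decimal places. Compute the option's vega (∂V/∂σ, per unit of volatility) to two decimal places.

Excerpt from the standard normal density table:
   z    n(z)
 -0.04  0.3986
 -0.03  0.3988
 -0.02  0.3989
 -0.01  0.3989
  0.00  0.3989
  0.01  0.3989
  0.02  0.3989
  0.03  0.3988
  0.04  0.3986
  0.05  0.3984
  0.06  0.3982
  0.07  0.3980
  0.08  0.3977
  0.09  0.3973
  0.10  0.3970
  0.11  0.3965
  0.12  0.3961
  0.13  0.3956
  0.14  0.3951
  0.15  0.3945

153.56

σ√T = 0.37 × 1.0000 = 0.3700
ln(S/K) + (r − q + σ²/2)T = ln(404/414) + (0.016 − 0.048 + 0.37²/2)·1 = -0.0245 + 0.0364 = 0.0120
d₁ = 0.0120 / 0.3700 = 0.0324 which rounds to 0.03
√T = √1 = 1.0000
φ(d₁) = φ(0.03) = 0.3988
e^(−qT) = e^(−0.048·1) = 0.9531
vega = S·e^(−qT)·φ(d₁)·√T = 404·0.9531·0.3988·1.0000 = 153.5589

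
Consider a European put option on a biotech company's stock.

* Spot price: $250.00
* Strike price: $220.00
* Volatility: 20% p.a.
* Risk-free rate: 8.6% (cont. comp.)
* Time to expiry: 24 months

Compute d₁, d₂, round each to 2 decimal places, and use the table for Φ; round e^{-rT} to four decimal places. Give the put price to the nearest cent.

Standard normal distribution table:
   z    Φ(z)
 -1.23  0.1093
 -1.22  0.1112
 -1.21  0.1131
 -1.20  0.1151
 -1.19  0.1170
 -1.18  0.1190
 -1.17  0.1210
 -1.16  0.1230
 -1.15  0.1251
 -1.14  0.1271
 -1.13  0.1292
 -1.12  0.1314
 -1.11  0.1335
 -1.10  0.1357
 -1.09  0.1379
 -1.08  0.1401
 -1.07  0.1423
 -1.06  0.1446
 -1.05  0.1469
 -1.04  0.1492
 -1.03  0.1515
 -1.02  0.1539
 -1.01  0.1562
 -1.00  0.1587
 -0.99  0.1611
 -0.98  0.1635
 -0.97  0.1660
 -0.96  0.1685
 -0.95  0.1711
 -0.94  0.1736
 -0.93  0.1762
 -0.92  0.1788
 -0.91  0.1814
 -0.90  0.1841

σ√T = 0.2 × 1.4142 = 0.2828
ln(S/K) + (r + σ²/2)T = ln(250/220) + (0.086 + 0.2²/2)·2 = 0.1278 + 0.2120 = 0.3398
d₁ = 0.3398 / 0.2828 = 1.2015 → 1.20
d₂ = d₁ − σ√T = 1.2015 − 0.2828 = 0.9186 → 0.92
e^(−rT) = e^(−0.086·2) = 0.8420
N(−d₂) = N(-0.92) = 0.1788;  N(−d₁) = N(-1.20) = 0.1151
P = 220·0.8420·0.1788 − 250·0.1151 = 33.1209 − 28.7750 = 4.3459

$4.35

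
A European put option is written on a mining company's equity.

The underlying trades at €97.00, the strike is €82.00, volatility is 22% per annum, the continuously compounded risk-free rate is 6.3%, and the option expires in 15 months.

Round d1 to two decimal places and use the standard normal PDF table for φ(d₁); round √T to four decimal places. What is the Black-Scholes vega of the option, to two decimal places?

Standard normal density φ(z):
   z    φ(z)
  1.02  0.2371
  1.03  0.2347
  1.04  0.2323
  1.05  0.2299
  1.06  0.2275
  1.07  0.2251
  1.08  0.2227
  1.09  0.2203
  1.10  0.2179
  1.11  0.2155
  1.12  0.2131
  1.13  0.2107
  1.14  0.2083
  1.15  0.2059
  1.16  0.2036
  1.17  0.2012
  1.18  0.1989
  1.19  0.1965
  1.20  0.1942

σ√T = 0.22·√1.25 = 0.2460
ln(S/K) + (r + σ²/2)T = ln(97/82) + (0.063 + 0.22²/2)·1.25 = 0.1680 + 0.1090 = 0.2770
d₁ = 0.2770 / 0.2460 = 1.1261 ⇒ 1.13
√T = √1.25 = 1.1180
φ(d₁) = φ(1.13) = 0.2107
vega = S·φ(d₁)·√T = 97·0.2107·1.1180 = 22.8496
(Call and put vega coincide under Black-Scholes.)

22.85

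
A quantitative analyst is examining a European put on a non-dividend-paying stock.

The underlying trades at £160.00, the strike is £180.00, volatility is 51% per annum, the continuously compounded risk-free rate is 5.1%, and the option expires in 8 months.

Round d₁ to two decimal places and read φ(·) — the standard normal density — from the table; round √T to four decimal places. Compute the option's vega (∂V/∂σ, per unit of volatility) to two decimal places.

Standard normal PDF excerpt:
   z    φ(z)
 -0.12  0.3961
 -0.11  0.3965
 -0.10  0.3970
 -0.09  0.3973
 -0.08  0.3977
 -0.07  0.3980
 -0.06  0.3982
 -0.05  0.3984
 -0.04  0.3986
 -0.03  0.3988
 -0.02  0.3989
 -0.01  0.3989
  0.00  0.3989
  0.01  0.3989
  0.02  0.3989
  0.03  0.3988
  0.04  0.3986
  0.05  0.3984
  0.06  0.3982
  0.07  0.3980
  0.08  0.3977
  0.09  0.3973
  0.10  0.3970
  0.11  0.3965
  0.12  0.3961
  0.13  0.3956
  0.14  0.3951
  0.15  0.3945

52.11

σ√T = 0.51 × 0.8165 = 0.4164
d₁ = [ln(160/180) + (0.051 + 0.51²/2)·0.6667] / 0.4164 = [-0.1178 + 0.1207] / 0.4164 = 0.0070 → 0.01
√T = √0.6667 = 0.8165
φ(d₁) = φ(0.01) = 0.3989
vega = S·φ(d₁)·√T = 160·0.3989·0.8165 = 52.1123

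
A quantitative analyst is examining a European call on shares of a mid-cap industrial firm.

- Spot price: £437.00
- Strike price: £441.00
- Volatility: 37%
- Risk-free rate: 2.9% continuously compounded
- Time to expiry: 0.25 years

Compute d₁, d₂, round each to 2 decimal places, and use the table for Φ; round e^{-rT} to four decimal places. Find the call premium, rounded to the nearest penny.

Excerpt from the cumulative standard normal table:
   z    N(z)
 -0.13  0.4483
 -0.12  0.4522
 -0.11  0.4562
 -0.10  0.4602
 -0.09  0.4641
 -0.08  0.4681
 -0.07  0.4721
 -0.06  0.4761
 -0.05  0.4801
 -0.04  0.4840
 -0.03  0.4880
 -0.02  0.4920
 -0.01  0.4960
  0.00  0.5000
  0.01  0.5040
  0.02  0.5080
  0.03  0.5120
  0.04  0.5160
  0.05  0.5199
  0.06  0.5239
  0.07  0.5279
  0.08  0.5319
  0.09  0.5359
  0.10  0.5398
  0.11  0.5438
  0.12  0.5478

T = 0.25;  σ√T = 0.1850
ln(S/K) + (r + σ²/2)T = ln(437/441) + (0.029 + 0.37²/2)·0.25 = -0.0091 + 0.0244 = 0.0153
d₁ = 0.0153 / 0.1850 = 0.0824 ≈ 0.08
d₂ = d₁ − σ√T = 0.0824 − 0.1850 = -0.1026 ≈ -0.10
e^(−rT) = e^(−0.029·0.25) = 0.9928
C = 437·N(0.08) − 441·0.9928·N(-0.10) = 437·0.5319 − 441·0.9928·0.4602 = 232.4403 − 201.4870 = 30.9533

£30.95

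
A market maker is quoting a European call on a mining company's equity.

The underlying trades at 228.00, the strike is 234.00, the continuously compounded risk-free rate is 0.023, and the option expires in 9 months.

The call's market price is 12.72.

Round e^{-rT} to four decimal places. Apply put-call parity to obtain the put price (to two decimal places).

14.72

e^(−rT) = e^(−0.023·0.75) = 0.9829
Put-call parity: C − P = S − K·e^(−rT) = 228 − 234·0.9829 = 228 − 229.9986 = -1.9986
P = C − (C − P) = 12.72 − (-1.9986) = 14.7186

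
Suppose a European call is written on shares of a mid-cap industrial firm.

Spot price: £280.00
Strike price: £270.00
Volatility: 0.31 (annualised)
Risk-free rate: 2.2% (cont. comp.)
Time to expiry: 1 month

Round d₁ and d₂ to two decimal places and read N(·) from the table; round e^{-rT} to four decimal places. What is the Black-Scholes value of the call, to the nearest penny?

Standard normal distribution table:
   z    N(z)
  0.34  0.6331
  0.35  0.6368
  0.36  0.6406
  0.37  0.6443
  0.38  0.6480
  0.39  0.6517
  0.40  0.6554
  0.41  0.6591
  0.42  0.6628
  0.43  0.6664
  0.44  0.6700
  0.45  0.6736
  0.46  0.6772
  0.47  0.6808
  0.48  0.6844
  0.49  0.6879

£15.98

T = 0.08333;  σ√T = 0.0895
d₁ = [ln(280/270) + (0.022 + 0.31²/2)·0.08333] / 0.0895 = [0.0364 + 0.0058] / 0.0895 = 0.4716 which rounds to 0.47
d₂ = d₁ − σ√T = 0.4716 − 0.0895 = 0.3821 which rounds to 0.38
exp(−rT) = exp(−0.022·0.08333) = 0.9982
N(d₁) = N(0.47) = 0.6808;  N(d₂) = N(0.38) = 0.6480
C = 280·0.6808 − 270·0.9982·0.6480 = 190.6240 − 174.6451 = 15.9789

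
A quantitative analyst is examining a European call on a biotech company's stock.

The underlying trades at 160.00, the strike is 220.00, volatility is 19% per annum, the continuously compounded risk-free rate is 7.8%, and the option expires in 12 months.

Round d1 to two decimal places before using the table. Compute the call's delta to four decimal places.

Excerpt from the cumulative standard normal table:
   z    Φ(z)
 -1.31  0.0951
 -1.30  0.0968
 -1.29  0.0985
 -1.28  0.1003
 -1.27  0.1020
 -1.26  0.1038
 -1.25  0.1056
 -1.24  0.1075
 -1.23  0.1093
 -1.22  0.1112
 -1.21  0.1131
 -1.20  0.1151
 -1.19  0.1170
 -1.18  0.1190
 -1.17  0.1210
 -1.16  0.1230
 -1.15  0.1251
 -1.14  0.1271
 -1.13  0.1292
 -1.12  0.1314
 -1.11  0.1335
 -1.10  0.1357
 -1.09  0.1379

0.1210

T = 1;  σ√T = 0.1900
d₁ = [ln(160/220) + (0.078 + 0.19²/2)·1] / 0.1900 = [-0.3185 + 0.0960] / 0.1900 = -1.1705 which rounds to -1.17
N(d₁) = N(-1.17) = 0.1210
Δ_call = N(d₁) = 0.1210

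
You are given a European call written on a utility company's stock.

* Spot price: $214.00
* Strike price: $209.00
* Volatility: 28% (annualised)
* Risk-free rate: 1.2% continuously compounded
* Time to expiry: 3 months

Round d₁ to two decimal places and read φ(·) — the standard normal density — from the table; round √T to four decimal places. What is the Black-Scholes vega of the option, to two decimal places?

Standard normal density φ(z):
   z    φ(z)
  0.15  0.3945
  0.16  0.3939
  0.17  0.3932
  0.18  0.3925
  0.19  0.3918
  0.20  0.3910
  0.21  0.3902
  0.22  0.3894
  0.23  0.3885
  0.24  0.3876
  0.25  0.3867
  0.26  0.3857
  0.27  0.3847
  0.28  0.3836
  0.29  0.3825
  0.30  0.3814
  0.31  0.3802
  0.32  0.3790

σ√T = 0.28·√0.25 = 0.1400
d₁ = [ln(214/209) + (0.012 + 0.28²/2)·0.25] / 0.1400 = [0.0236 + 0.0128] / 0.1400 = 0.2603 → 0.26
√T = √0.25 = 0.5000
φ(d₁) = φ(0.26) = 0.3857
vega = S·φ(d₁)·√T = 214·0.3857·0.5000 = 41.2699

41.27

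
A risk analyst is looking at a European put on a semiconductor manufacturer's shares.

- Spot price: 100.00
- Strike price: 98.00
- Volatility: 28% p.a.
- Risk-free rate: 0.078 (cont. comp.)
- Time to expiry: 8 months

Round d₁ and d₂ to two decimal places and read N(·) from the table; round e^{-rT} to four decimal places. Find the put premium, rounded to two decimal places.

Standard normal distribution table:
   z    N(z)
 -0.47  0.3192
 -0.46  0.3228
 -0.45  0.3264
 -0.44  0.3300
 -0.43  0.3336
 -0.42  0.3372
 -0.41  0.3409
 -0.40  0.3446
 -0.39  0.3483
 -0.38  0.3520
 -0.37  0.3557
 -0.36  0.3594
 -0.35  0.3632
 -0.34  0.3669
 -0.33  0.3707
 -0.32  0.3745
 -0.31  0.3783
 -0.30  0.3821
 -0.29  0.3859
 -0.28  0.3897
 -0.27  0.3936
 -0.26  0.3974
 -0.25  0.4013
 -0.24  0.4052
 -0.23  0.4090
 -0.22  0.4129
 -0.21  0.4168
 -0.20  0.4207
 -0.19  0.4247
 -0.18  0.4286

σ√T = 0.28 × 0.8165 = 0.2286
ln(S/K) + (r + σ²/2)T = ln(100/98) + (0.078 + 0.28²/2)·0.6667 = 0.0202 + 0.0781 = 0.0983
d₁ = 0.0983 / 0.2286 = 0.4301 ≈ 0.43
d₂ = d₁ − σ√T = 0.4301 − 0.2286 = 0.2015 ≈ 0.20
e^(−rT) = e^(−0.078·0.6667) = 0.9493
N(−d₂) = N(-0.20) = 0.4207;  N(−d₁) = N(-0.43) = 0.3336
P = 98·0.9493·0.4207 − 100·0.3336 = 39.1383 − 33.3600 = 5.7783

5.78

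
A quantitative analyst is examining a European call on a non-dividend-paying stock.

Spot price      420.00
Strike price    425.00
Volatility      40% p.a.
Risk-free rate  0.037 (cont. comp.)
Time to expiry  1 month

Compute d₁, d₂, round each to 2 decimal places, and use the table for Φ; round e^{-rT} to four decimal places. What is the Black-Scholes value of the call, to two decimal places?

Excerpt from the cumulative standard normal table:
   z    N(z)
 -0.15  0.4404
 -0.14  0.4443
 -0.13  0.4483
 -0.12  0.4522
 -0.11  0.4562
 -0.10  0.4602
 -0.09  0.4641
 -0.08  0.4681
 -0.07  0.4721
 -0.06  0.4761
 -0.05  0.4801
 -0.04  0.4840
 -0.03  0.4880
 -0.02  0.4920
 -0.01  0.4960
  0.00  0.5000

16.70

T = 0.08333;  σ√T = 0.1155
d₁ = [ln(420/425) + (0.037 + 0.4²/2)·0.08333] / 0.1155 = [-0.0118 + 0.0098] / 0.1155 = -0.0181 which rounds to -0.02
d₂ = d₁ − σ√T = -0.0181 − 0.1155 = -0.1335 which rounds to -0.13
e^(−rT) = e^(−0.037·0.08333) = 0.9969
C = 420·N(-0.02) − 425·0.9969·N(-0.13) = 420·0.4920 − 425·0.9969·0.4483 = 206.6400 − 189.9369 = 16.7031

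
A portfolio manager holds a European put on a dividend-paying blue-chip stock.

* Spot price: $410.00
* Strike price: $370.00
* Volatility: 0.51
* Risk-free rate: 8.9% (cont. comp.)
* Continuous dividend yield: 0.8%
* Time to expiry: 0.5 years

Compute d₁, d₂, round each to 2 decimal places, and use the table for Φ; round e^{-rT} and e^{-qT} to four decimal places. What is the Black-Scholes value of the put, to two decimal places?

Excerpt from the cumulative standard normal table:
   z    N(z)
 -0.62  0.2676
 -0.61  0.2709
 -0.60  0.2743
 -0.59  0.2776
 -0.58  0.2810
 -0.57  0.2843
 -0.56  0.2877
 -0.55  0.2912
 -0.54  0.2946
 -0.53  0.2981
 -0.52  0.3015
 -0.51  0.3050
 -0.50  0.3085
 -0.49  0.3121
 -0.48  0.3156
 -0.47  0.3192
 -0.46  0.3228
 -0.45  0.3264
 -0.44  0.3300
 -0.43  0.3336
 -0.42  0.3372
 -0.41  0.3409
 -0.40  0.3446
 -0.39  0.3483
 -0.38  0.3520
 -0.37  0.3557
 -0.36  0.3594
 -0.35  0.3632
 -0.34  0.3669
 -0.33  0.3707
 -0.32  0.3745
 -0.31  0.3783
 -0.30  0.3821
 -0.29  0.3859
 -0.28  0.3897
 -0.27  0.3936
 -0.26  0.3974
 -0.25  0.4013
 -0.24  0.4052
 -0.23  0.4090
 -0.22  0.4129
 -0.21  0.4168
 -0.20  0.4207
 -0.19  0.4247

$31.38

T = 0.5;  σ√T = 0.3606
d₁ = [ln(410/370) + (0.089 − 0.008 + ½·0.51²)·0.5] / (σ√T) = (0.1027 + 0.1055) / 0.3606 = 0.5773 ⇒ 0.58
d₂ = 0.5773 − 0.3606 = 0.2166 ⇒ 0.22
exp(−qT) = exp(−0.008·0.5) = 0.9960;  exp(−rT) = exp(−0.089·0.5) = 0.9565
P = 370·0.9565·N(-0.22) − 410·0.9960·N(-0.58) = 370·0.9565·0.4129 − 410·0.9960·0.2810 = 146.1274 − 114.7492 = 31.3782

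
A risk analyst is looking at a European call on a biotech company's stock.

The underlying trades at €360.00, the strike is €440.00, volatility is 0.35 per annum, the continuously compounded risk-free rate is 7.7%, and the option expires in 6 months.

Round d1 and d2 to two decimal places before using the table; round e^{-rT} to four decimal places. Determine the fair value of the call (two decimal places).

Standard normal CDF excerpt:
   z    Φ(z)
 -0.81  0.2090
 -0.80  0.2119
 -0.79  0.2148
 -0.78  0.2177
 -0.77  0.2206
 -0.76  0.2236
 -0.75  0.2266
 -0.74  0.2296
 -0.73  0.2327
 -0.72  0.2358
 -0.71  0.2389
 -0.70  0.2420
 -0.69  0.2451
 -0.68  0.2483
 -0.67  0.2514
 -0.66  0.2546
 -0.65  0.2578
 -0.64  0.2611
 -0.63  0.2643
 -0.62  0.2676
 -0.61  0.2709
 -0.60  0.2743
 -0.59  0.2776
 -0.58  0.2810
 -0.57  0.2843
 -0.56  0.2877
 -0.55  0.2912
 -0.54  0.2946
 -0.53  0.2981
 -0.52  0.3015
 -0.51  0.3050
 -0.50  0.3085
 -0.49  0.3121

€15.15

T = 0.5;  σ√T = 0.2475
d₁ = [ln(360/440) + (0.077 + ½·0.35²)·0.5] / (σ√T) = (-0.2007 + 0.0691) / 0.2475 = -0.5315 → -0.53
d₂ = -0.5315 − 0.2475 = -0.7790 → -0.78
exp(−rT) = exp(−0.077·0.5) = 0.9622
C = 360·N(-0.53) − 440·0.9622·N(-0.78) = 360·0.2981 − 440·0.9622·0.2177 = 107.3160 − 92.1672 = 15.1488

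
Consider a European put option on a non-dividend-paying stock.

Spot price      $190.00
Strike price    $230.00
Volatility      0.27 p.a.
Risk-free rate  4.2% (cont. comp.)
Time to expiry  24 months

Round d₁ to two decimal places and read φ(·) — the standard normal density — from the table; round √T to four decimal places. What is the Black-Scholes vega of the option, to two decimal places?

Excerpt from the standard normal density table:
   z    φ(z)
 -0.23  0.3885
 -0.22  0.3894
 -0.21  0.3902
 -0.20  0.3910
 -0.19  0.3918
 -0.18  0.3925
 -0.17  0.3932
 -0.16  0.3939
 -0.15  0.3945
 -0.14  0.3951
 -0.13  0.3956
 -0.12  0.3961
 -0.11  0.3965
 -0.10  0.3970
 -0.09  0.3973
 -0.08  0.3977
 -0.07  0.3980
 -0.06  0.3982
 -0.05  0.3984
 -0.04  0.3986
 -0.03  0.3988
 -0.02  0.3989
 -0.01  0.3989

σ√T = 0.27·√2 = 0.3818
ln(S/K) + (r + σ²/2)T = ln(190/230) + (0.042 + 0.27²/2)·2 = -0.1911 + 0.1569 = -0.0342
d₁ = -0.0342 / 0.3818 = -0.0894 ≈ -0.09
√T = √2 = 1.4142
φ(d₁) = φ(-0.09) = 0.3973
vega = S·φ(d₁)·√T = 190·0.3973·1.4142 = 106.7537

106.75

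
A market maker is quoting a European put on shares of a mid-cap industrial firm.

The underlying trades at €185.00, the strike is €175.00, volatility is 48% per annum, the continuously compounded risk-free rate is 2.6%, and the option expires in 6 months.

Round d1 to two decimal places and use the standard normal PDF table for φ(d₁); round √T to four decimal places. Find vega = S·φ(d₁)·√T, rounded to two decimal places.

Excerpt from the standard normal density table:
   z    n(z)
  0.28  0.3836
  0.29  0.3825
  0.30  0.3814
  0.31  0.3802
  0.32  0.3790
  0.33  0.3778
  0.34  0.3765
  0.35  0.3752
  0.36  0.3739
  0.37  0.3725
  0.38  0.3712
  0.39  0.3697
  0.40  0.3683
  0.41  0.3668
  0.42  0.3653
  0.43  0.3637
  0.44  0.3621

T = 0.5;  σ√T = 0.3394
d₁ = [ln(185/175) + (0.026 + 0.48²/2)·0.5] / 0.3394 = [0.0556 + 0.0706] / 0.3394 = 0.3717 which rounds to 0.37
√T = √0.5 = 0.7071
φ(d₁) = φ(0.37) = 0.3725
vega = S·φ(d₁)·√T = 185·0.3725·0.7071 = 48.7280
(Vega is the same for a European call and put with the same parameters.)

48.73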